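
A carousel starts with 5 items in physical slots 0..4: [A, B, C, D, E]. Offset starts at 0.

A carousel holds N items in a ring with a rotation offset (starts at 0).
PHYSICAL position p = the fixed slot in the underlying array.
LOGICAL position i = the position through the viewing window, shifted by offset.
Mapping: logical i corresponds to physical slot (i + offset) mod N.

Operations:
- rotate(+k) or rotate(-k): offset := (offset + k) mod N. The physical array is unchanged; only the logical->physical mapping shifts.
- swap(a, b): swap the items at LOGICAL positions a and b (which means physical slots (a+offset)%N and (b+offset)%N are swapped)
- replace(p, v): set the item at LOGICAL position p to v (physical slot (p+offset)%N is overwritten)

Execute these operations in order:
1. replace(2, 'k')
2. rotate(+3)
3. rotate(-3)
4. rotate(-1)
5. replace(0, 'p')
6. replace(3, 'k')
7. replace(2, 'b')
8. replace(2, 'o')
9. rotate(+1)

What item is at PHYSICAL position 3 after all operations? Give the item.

Answer: D

Derivation:
After op 1 (replace(2, 'k')): offset=0, physical=[A,B,k,D,E], logical=[A,B,k,D,E]
After op 2 (rotate(+3)): offset=3, physical=[A,B,k,D,E], logical=[D,E,A,B,k]
After op 3 (rotate(-3)): offset=0, physical=[A,B,k,D,E], logical=[A,B,k,D,E]
After op 4 (rotate(-1)): offset=4, physical=[A,B,k,D,E], logical=[E,A,B,k,D]
After op 5 (replace(0, 'p')): offset=4, physical=[A,B,k,D,p], logical=[p,A,B,k,D]
After op 6 (replace(3, 'k')): offset=4, physical=[A,B,k,D,p], logical=[p,A,B,k,D]
After op 7 (replace(2, 'b')): offset=4, physical=[A,b,k,D,p], logical=[p,A,b,k,D]
After op 8 (replace(2, 'o')): offset=4, physical=[A,o,k,D,p], logical=[p,A,o,k,D]
After op 9 (rotate(+1)): offset=0, physical=[A,o,k,D,p], logical=[A,o,k,D,p]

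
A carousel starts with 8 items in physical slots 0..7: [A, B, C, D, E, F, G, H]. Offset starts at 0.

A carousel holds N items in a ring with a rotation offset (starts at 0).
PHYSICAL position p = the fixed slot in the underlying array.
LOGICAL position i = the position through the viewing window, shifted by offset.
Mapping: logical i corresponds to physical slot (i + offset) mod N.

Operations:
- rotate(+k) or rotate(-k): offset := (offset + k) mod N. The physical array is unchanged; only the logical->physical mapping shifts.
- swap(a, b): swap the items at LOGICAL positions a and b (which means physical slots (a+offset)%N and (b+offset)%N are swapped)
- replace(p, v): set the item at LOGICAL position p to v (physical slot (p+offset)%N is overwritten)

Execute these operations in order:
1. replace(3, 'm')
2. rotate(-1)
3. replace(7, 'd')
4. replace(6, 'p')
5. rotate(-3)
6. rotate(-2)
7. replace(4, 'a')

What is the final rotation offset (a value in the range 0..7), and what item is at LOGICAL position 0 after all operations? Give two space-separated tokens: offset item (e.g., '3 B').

After op 1 (replace(3, 'm')): offset=0, physical=[A,B,C,m,E,F,G,H], logical=[A,B,C,m,E,F,G,H]
After op 2 (rotate(-1)): offset=7, physical=[A,B,C,m,E,F,G,H], logical=[H,A,B,C,m,E,F,G]
After op 3 (replace(7, 'd')): offset=7, physical=[A,B,C,m,E,F,d,H], logical=[H,A,B,C,m,E,F,d]
After op 4 (replace(6, 'p')): offset=7, physical=[A,B,C,m,E,p,d,H], logical=[H,A,B,C,m,E,p,d]
After op 5 (rotate(-3)): offset=4, physical=[A,B,C,m,E,p,d,H], logical=[E,p,d,H,A,B,C,m]
After op 6 (rotate(-2)): offset=2, physical=[A,B,C,m,E,p,d,H], logical=[C,m,E,p,d,H,A,B]
After op 7 (replace(4, 'a')): offset=2, physical=[A,B,C,m,E,p,a,H], logical=[C,m,E,p,a,H,A,B]

Answer: 2 C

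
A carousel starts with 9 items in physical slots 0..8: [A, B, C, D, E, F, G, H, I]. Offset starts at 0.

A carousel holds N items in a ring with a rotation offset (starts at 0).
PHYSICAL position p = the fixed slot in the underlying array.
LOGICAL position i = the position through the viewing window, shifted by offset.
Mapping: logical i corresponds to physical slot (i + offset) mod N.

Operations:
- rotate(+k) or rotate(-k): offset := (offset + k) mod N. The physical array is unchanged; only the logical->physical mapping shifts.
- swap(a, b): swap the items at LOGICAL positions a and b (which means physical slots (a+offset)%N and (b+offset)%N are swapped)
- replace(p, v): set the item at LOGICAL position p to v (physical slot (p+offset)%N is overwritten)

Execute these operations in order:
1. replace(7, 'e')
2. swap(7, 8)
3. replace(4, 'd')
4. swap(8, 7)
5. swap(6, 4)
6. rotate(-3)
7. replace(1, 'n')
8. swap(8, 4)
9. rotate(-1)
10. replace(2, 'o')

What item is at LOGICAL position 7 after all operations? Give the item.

After op 1 (replace(7, 'e')): offset=0, physical=[A,B,C,D,E,F,G,e,I], logical=[A,B,C,D,E,F,G,e,I]
After op 2 (swap(7, 8)): offset=0, physical=[A,B,C,D,E,F,G,I,e], logical=[A,B,C,D,E,F,G,I,e]
After op 3 (replace(4, 'd')): offset=0, physical=[A,B,C,D,d,F,G,I,e], logical=[A,B,C,D,d,F,G,I,e]
After op 4 (swap(8, 7)): offset=0, physical=[A,B,C,D,d,F,G,e,I], logical=[A,B,C,D,d,F,G,e,I]
After op 5 (swap(6, 4)): offset=0, physical=[A,B,C,D,G,F,d,e,I], logical=[A,B,C,D,G,F,d,e,I]
After op 6 (rotate(-3)): offset=6, physical=[A,B,C,D,G,F,d,e,I], logical=[d,e,I,A,B,C,D,G,F]
After op 7 (replace(1, 'n')): offset=6, physical=[A,B,C,D,G,F,d,n,I], logical=[d,n,I,A,B,C,D,G,F]
After op 8 (swap(8, 4)): offset=6, physical=[A,F,C,D,G,B,d,n,I], logical=[d,n,I,A,F,C,D,G,B]
After op 9 (rotate(-1)): offset=5, physical=[A,F,C,D,G,B,d,n,I], logical=[B,d,n,I,A,F,C,D,G]
After op 10 (replace(2, 'o')): offset=5, physical=[A,F,C,D,G,B,d,o,I], logical=[B,d,o,I,A,F,C,D,G]

Answer: D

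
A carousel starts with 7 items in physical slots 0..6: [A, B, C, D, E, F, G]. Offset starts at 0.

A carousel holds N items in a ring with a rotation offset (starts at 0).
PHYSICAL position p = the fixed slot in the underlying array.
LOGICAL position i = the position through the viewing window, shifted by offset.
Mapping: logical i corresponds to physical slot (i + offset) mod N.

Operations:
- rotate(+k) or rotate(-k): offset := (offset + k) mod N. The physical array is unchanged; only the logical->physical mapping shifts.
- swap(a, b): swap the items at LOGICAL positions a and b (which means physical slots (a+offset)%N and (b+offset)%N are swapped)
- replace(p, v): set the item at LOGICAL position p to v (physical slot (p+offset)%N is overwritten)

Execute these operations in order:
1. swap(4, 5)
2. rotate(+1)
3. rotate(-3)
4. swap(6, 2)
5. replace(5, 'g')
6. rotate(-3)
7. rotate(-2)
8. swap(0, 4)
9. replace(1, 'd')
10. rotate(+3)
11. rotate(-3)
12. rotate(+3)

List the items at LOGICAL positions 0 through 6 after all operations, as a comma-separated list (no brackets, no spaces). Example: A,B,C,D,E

Answer: g,F,E,G,A,d,C

Derivation:
After op 1 (swap(4, 5)): offset=0, physical=[A,B,C,D,F,E,G], logical=[A,B,C,D,F,E,G]
After op 2 (rotate(+1)): offset=1, physical=[A,B,C,D,F,E,G], logical=[B,C,D,F,E,G,A]
After op 3 (rotate(-3)): offset=5, physical=[A,B,C,D,F,E,G], logical=[E,G,A,B,C,D,F]
After op 4 (swap(6, 2)): offset=5, physical=[F,B,C,D,A,E,G], logical=[E,G,F,B,C,D,A]
After op 5 (replace(5, 'g')): offset=5, physical=[F,B,C,g,A,E,G], logical=[E,G,F,B,C,g,A]
After op 6 (rotate(-3)): offset=2, physical=[F,B,C,g,A,E,G], logical=[C,g,A,E,G,F,B]
After op 7 (rotate(-2)): offset=0, physical=[F,B,C,g,A,E,G], logical=[F,B,C,g,A,E,G]
After op 8 (swap(0, 4)): offset=0, physical=[A,B,C,g,F,E,G], logical=[A,B,C,g,F,E,G]
After op 9 (replace(1, 'd')): offset=0, physical=[A,d,C,g,F,E,G], logical=[A,d,C,g,F,E,G]
After op 10 (rotate(+3)): offset=3, physical=[A,d,C,g,F,E,G], logical=[g,F,E,G,A,d,C]
After op 11 (rotate(-3)): offset=0, physical=[A,d,C,g,F,E,G], logical=[A,d,C,g,F,E,G]
After op 12 (rotate(+3)): offset=3, physical=[A,d,C,g,F,E,G], logical=[g,F,E,G,A,d,C]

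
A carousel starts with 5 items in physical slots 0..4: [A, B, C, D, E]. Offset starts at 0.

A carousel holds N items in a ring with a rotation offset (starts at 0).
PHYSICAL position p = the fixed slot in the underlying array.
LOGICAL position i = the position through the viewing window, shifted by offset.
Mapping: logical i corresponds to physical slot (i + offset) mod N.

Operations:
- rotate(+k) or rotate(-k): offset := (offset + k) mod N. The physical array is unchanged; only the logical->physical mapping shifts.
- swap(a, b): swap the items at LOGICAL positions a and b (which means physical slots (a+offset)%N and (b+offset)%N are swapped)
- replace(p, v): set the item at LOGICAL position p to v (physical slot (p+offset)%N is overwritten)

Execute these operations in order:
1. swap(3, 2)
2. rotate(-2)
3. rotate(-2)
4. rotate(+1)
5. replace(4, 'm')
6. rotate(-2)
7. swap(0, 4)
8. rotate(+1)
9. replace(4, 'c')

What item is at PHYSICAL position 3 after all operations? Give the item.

Answer: C

Derivation:
After op 1 (swap(3, 2)): offset=0, physical=[A,B,D,C,E], logical=[A,B,D,C,E]
After op 2 (rotate(-2)): offset=3, physical=[A,B,D,C,E], logical=[C,E,A,B,D]
After op 3 (rotate(-2)): offset=1, physical=[A,B,D,C,E], logical=[B,D,C,E,A]
After op 4 (rotate(+1)): offset=2, physical=[A,B,D,C,E], logical=[D,C,E,A,B]
After op 5 (replace(4, 'm')): offset=2, physical=[A,m,D,C,E], logical=[D,C,E,A,m]
After op 6 (rotate(-2)): offset=0, physical=[A,m,D,C,E], logical=[A,m,D,C,E]
After op 7 (swap(0, 4)): offset=0, physical=[E,m,D,C,A], logical=[E,m,D,C,A]
After op 8 (rotate(+1)): offset=1, physical=[E,m,D,C,A], logical=[m,D,C,A,E]
After op 9 (replace(4, 'c')): offset=1, physical=[c,m,D,C,A], logical=[m,D,C,A,c]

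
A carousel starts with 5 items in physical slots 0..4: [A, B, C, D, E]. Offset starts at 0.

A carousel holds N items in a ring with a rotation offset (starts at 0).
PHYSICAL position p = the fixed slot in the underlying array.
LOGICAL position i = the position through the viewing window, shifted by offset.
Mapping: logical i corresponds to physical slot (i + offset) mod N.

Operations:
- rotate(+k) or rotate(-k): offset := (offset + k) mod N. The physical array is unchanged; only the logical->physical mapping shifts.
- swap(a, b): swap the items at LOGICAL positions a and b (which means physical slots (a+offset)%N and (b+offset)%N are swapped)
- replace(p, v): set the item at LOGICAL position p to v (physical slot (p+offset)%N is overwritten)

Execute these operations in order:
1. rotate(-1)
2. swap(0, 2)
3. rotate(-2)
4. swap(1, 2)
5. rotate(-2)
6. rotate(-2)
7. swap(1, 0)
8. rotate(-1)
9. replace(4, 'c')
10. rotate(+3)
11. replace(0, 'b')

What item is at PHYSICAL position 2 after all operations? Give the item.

After op 1 (rotate(-1)): offset=4, physical=[A,B,C,D,E], logical=[E,A,B,C,D]
After op 2 (swap(0, 2)): offset=4, physical=[A,E,C,D,B], logical=[B,A,E,C,D]
After op 3 (rotate(-2)): offset=2, physical=[A,E,C,D,B], logical=[C,D,B,A,E]
After op 4 (swap(1, 2)): offset=2, physical=[A,E,C,B,D], logical=[C,B,D,A,E]
After op 5 (rotate(-2)): offset=0, physical=[A,E,C,B,D], logical=[A,E,C,B,D]
After op 6 (rotate(-2)): offset=3, physical=[A,E,C,B,D], logical=[B,D,A,E,C]
After op 7 (swap(1, 0)): offset=3, physical=[A,E,C,D,B], logical=[D,B,A,E,C]
After op 8 (rotate(-1)): offset=2, physical=[A,E,C,D,B], logical=[C,D,B,A,E]
After op 9 (replace(4, 'c')): offset=2, physical=[A,c,C,D,B], logical=[C,D,B,A,c]
After op 10 (rotate(+3)): offset=0, physical=[A,c,C,D,B], logical=[A,c,C,D,B]
After op 11 (replace(0, 'b')): offset=0, physical=[b,c,C,D,B], logical=[b,c,C,D,B]

Answer: C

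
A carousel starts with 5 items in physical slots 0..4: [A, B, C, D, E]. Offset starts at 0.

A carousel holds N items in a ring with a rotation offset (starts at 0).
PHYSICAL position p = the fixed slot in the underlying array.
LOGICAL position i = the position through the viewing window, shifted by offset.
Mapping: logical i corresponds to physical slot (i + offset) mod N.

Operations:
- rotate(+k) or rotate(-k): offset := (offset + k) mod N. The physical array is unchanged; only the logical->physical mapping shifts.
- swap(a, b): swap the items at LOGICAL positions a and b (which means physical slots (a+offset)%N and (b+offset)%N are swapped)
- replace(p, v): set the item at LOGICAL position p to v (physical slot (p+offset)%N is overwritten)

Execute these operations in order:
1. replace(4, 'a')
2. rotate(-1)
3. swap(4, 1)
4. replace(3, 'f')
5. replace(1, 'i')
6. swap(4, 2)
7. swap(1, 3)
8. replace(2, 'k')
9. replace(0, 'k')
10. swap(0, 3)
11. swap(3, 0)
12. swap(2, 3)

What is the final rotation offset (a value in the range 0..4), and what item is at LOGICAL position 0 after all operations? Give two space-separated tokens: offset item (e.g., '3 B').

After op 1 (replace(4, 'a')): offset=0, physical=[A,B,C,D,a], logical=[A,B,C,D,a]
After op 2 (rotate(-1)): offset=4, physical=[A,B,C,D,a], logical=[a,A,B,C,D]
After op 3 (swap(4, 1)): offset=4, physical=[D,B,C,A,a], logical=[a,D,B,C,A]
After op 4 (replace(3, 'f')): offset=4, physical=[D,B,f,A,a], logical=[a,D,B,f,A]
After op 5 (replace(1, 'i')): offset=4, physical=[i,B,f,A,a], logical=[a,i,B,f,A]
After op 6 (swap(4, 2)): offset=4, physical=[i,A,f,B,a], logical=[a,i,A,f,B]
After op 7 (swap(1, 3)): offset=4, physical=[f,A,i,B,a], logical=[a,f,A,i,B]
After op 8 (replace(2, 'k')): offset=4, physical=[f,k,i,B,a], logical=[a,f,k,i,B]
After op 9 (replace(0, 'k')): offset=4, physical=[f,k,i,B,k], logical=[k,f,k,i,B]
After op 10 (swap(0, 3)): offset=4, physical=[f,k,k,B,i], logical=[i,f,k,k,B]
After op 11 (swap(3, 0)): offset=4, physical=[f,k,i,B,k], logical=[k,f,k,i,B]
After op 12 (swap(2, 3)): offset=4, physical=[f,i,k,B,k], logical=[k,f,i,k,B]

Answer: 4 k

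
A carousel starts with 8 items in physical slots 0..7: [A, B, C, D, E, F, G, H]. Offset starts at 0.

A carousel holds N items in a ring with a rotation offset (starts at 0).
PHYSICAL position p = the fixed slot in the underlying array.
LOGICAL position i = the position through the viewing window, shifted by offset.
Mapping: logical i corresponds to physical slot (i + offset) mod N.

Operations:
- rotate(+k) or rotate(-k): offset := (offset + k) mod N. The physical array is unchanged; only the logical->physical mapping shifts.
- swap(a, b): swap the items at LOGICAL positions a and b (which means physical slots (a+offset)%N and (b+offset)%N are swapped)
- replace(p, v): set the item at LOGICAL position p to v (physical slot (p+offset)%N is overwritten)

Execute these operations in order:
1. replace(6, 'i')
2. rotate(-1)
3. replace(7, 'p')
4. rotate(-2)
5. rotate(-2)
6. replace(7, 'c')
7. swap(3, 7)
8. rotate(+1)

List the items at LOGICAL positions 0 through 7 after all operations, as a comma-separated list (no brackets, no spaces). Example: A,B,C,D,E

After op 1 (replace(6, 'i')): offset=0, physical=[A,B,C,D,E,F,i,H], logical=[A,B,C,D,E,F,i,H]
After op 2 (rotate(-1)): offset=7, physical=[A,B,C,D,E,F,i,H], logical=[H,A,B,C,D,E,F,i]
After op 3 (replace(7, 'p')): offset=7, physical=[A,B,C,D,E,F,p,H], logical=[H,A,B,C,D,E,F,p]
After op 4 (rotate(-2)): offset=5, physical=[A,B,C,D,E,F,p,H], logical=[F,p,H,A,B,C,D,E]
After op 5 (rotate(-2)): offset=3, physical=[A,B,C,D,E,F,p,H], logical=[D,E,F,p,H,A,B,C]
After op 6 (replace(7, 'c')): offset=3, physical=[A,B,c,D,E,F,p,H], logical=[D,E,F,p,H,A,B,c]
After op 7 (swap(3, 7)): offset=3, physical=[A,B,p,D,E,F,c,H], logical=[D,E,F,c,H,A,B,p]
After op 8 (rotate(+1)): offset=4, physical=[A,B,p,D,E,F,c,H], logical=[E,F,c,H,A,B,p,D]

Answer: E,F,c,H,A,B,p,D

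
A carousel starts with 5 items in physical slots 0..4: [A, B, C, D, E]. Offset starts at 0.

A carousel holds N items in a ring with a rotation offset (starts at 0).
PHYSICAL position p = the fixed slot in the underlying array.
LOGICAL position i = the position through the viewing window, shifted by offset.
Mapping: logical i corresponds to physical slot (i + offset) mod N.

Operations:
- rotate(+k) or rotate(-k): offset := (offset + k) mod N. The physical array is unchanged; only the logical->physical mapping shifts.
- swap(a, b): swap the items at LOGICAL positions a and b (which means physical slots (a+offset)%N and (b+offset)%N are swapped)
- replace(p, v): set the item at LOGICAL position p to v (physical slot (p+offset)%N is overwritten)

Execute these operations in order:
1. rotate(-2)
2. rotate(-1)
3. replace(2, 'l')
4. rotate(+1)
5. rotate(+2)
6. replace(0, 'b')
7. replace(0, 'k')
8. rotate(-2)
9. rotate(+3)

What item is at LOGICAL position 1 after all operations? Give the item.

Answer: C

Derivation:
After op 1 (rotate(-2)): offset=3, physical=[A,B,C,D,E], logical=[D,E,A,B,C]
After op 2 (rotate(-1)): offset=2, physical=[A,B,C,D,E], logical=[C,D,E,A,B]
After op 3 (replace(2, 'l')): offset=2, physical=[A,B,C,D,l], logical=[C,D,l,A,B]
After op 4 (rotate(+1)): offset=3, physical=[A,B,C,D,l], logical=[D,l,A,B,C]
After op 5 (rotate(+2)): offset=0, physical=[A,B,C,D,l], logical=[A,B,C,D,l]
After op 6 (replace(0, 'b')): offset=0, physical=[b,B,C,D,l], logical=[b,B,C,D,l]
After op 7 (replace(0, 'k')): offset=0, physical=[k,B,C,D,l], logical=[k,B,C,D,l]
After op 8 (rotate(-2)): offset=3, physical=[k,B,C,D,l], logical=[D,l,k,B,C]
After op 9 (rotate(+3)): offset=1, physical=[k,B,C,D,l], logical=[B,C,D,l,k]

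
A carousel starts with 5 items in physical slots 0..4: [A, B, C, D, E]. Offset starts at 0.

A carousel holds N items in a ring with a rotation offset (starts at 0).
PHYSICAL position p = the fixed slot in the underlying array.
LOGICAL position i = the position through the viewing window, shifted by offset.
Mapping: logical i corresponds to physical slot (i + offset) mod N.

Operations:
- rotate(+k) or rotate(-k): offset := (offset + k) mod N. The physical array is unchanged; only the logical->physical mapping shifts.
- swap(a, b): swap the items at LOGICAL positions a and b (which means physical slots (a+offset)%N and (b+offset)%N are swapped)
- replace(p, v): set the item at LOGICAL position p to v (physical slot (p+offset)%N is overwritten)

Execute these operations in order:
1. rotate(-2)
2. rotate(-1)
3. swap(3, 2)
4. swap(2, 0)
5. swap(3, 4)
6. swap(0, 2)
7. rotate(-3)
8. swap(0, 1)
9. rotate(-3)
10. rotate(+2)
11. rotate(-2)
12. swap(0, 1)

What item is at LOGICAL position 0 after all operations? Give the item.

After op 1 (rotate(-2)): offset=3, physical=[A,B,C,D,E], logical=[D,E,A,B,C]
After op 2 (rotate(-1)): offset=2, physical=[A,B,C,D,E], logical=[C,D,E,A,B]
After op 3 (swap(3, 2)): offset=2, physical=[E,B,C,D,A], logical=[C,D,A,E,B]
After op 4 (swap(2, 0)): offset=2, physical=[E,B,A,D,C], logical=[A,D,C,E,B]
After op 5 (swap(3, 4)): offset=2, physical=[B,E,A,D,C], logical=[A,D,C,B,E]
After op 6 (swap(0, 2)): offset=2, physical=[B,E,C,D,A], logical=[C,D,A,B,E]
After op 7 (rotate(-3)): offset=4, physical=[B,E,C,D,A], logical=[A,B,E,C,D]
After op 8 (swap(0, 1)): offset=4, physical=[A,E,C,D,B], logical=[B,A,E,C,D]
After op 9 (rotate(-3)): offset=1, physical=[A,E,C,D,B], logical=[E,C,D,B,A]
After op 10 (rotate(+2)): offset=3, physical=[A,E,C,D,B], logical=[D,B,A,E,C]
After op 11 (rotate(-2)): offset=1, physical=[A,E,C,D,B], logical=[E,C,D,B,A]
After op 12 (swap(0, 1)): offset=1, physical=[A,C,E,D,B], logical=[C,E,D,B,A]

Answer: C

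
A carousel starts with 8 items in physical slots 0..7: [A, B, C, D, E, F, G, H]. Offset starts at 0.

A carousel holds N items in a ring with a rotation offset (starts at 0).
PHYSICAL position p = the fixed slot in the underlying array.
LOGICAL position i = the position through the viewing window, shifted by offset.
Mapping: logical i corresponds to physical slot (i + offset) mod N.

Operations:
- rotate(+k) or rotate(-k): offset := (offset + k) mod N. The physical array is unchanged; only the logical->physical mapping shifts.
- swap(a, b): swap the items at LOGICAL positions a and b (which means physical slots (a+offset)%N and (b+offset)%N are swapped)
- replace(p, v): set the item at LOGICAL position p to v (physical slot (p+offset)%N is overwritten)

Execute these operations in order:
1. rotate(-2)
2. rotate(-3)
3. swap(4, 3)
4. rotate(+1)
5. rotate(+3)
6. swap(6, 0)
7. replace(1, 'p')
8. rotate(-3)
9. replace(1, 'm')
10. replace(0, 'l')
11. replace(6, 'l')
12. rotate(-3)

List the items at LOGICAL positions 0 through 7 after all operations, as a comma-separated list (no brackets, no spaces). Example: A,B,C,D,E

Answer: B,l,D,l,m,H,F,p

Derivation:
After op 1 (rotate(-2)): offset=6, physical=[A,B,C,D,E,F,G,H], logical=[G,H,A,B,C,D,E,F]
After op 2 (rotate(-3)): offset=3, physical=[A,B,C,D,E,F,G,H], logical=[D,E,F,G,H,A,B,C]
After op 3 (swap(4, 3)): offset=3, physical=[A,B,C,D,E,F,H,G], logical=[D,E,F,H,G,A,B,C]
After op 4 (rotate(+1)): offset=4, physical=[A,B,C,D,E,F,H,G], logical=[E,F,H,G,A,B,C,D]
After op 5 (rotate(+3)): offset=7, physical=[A,B,C,D,E,F,H,G], logical=[G,A,B,C,D,E,F,H]
After op 6 (swap(6, 0)): offset=7, physical=[A,B,C,D,E,G,H,F], logical=[F,A,B,C,D,E,G,H]
After op 7 (replace(1, 'p')): offset=7, physical=[p,B,C,D,E,G,H,F], logical=[F,p,B,C,D,E,G,H]
After op 8 (rotate(-3)): offset=4, physical=[p,B,C,D,E,G,H,F], logical=[E,G,H,F,p,B,C,D]
After op 9 (replace(1, 'm')): offset=4, physical=[p,B,C,D,E,m,H,F], logical=[E,m,H,F,p,B,C,D]
After op 10 (replace(0, 'l')): offset=4, physical=[p,B,C,D,l,m,H,F], logical=[l,m,H,F,p,B,C,D]
After op 11 (replace(6, 'l')): offset=4, physical=[p,B,l,D,l,m,H,F], logical=[l,m,H,F,p,B,l,D]
After op 12 (rotate(-3)): offset=1, physical=[p,B,l,D,l,m,H,F], logical=[B,l,D,l,m,H,F,p]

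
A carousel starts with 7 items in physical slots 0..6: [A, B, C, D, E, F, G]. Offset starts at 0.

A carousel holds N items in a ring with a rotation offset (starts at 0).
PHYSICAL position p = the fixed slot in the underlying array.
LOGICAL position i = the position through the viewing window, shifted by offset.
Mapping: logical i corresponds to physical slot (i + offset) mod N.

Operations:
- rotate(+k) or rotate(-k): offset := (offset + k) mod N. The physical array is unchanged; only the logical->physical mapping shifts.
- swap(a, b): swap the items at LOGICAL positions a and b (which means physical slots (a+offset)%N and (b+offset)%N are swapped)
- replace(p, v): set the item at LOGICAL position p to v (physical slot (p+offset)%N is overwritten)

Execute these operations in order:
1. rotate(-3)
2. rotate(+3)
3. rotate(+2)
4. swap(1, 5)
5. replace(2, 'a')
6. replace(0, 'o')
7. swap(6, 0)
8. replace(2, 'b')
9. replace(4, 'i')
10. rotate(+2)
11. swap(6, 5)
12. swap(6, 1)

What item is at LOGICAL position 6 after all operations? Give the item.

Answer: F

Derivation:
After op 1 (rotate(-3)): offset=4, physical=[A,B,C,D,E,F,G], logical=[E,F,G,A,B,C,D]
After op 2 (rotate(+3)): offset=0, physical=[A,B,C,D,E,F,G], logical=[A,B,C,D,E,F,G]
After op 3 (rotate(+2)): offset=2, physical=[A,B,C,D,E,F,G], logical=[C,D,E,F,G,A,B]
After op 4 (swap(1, 5)): offset=2, physical=[D,B,C,A,E,F,G], logical=[C,A,E,F,G,D,B]
After op 5 (replace(2, 'a')): offset=2, physical=[D,B,C,A,a,F,G], logical=[C,A,a,F,G,D,B]
After op 6 (replace(0, 'o')): offset=2, physical=[D,B,o,A,a,F,G], logical=[o,A,a,F,G,D,B]
After op 7 (swap(6, 0)): offset=2, physical=[D,o,B,A,a,F,G], logical=[B,A,a,F,G,D,o]
After op 8 (replace(2, 'b')): offset=2, physical=[D,o,B,A,b,F,G], logical=[B,A,b,F,G,D,o]
After op 9 (replace(4, 'i')): offset=2, physical=[D,o,B,A,b,F,i], logical=[B,A,b,F,i,D,o]
After op 10 (rotate(+2)): offset=4, physical=[D,o,B,A,b,F,i], logical=[b,F,i,D,o,B,A]
After op 11 (swap(6, 5)): offset=4, physical=[D,o,A,B,b,F,i], logical=[b,F,i,D,o,A,B]
After op 12 (swap(6, 1)): offset=4, physical=[D,o,A,F,b,B,i], logical=[b,B,i,D,o,A,F]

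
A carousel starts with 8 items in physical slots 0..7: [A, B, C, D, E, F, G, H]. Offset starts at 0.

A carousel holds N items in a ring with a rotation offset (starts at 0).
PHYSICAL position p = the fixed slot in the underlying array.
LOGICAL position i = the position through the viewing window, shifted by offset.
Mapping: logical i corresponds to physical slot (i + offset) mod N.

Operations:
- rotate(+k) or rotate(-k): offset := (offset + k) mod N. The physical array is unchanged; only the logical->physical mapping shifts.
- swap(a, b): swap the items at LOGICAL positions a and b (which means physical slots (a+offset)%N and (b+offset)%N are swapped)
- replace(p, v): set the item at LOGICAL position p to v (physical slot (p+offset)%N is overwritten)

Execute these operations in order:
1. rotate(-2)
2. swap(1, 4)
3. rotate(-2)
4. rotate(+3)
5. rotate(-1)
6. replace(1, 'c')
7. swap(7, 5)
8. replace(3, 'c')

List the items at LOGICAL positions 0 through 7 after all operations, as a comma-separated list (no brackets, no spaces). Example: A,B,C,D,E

After op 1 (rotate(-2)): offset=6, physical=[A,B,C,D,E,F,G,H], logical=[G,H,A,B,C,D,E,F]
After op 2 (swap(1, 4)): offset=6, physical=[A,B,H,D,E,F,G,C], logical=[G,C,A,B,H,D,E,F]
After op 3 (rotate(-2)): offset=4, physical=[A,B,H,D,E,F,G,C], logical=[E,F,G,C,A,B,H,D]
After op 4 (rotate(+3)): offset=7, physical=[A,B,H,D,E,F,G,C], logical=[C,A,B,H,D,E,F,G]
After op 5 (rotate(-1)): offset=6, physical=[A,B,H,D,E,F,G,C], logical=[G,C,A,B,H,D,E,F]
After op 6 (replace(1, 'c')): offset=6, physical=[A,B,H,D,E,F,G,c], logical=[G,c,A,B,H,D,E,F]
After op 7 (swap(7, 5)): offset=6, physical=[A,B,H,F,E,D,G,c], logical=[G,c,A,B,H,F,E,D]
After op 8 (replace(3, 'c')): offset=6, physical=[A,c,H,F,E,D,G,c], logical=[G,c,A,c,H,F,E,D]

Answer: G,c,A,c,H,F,E,D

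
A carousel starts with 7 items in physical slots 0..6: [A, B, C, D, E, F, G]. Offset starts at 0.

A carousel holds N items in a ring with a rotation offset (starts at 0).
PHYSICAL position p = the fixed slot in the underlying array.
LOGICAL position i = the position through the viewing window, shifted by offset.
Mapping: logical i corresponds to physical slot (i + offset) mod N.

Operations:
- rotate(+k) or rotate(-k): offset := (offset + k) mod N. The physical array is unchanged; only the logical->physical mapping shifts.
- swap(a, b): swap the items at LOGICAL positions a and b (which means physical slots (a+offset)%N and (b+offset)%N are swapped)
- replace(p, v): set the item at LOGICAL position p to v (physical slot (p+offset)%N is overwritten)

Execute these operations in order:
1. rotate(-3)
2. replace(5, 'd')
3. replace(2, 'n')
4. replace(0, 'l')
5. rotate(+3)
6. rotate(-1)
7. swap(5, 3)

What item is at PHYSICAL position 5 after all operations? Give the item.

Answer: F

Derivation:
After op 1 (rotate(-3)): offset=4, physical=[A,B,C,D,E,F,G], logical=[E,F,G,A,B,C,D]
After op 2 (replace(5, 'd')): offset=4, physical=[A,B,d,D,E,F,G], logical=[E,F,G,A,B,d,D]
After op 3 (replace(2, 'n')): offset=4, physical=[A,B,d,D,E,F,n], logical=[E,F,n,A,B,d,D]
After op 4 (replace(0, 'l')): offset=4, physical=[A,B,d,D,l,F,n], logical=[l,F,n,A,B,d,D]
After op 5 (rotate(+3)): offset=0, physical=[A,B,d,D,l,F,n], logical=[A,B,d,D,l,F,n]
After op 6 (rotate(-1)): offset=6, physical=[A,B,d,D,l,F,n], logical=[n,A,B,d,D,l,F]
After op 7 (swap(5, 3)): offset=6, physical=[A,B,l,D,d,F,n], logical=[n,A,B,l,D,d,F]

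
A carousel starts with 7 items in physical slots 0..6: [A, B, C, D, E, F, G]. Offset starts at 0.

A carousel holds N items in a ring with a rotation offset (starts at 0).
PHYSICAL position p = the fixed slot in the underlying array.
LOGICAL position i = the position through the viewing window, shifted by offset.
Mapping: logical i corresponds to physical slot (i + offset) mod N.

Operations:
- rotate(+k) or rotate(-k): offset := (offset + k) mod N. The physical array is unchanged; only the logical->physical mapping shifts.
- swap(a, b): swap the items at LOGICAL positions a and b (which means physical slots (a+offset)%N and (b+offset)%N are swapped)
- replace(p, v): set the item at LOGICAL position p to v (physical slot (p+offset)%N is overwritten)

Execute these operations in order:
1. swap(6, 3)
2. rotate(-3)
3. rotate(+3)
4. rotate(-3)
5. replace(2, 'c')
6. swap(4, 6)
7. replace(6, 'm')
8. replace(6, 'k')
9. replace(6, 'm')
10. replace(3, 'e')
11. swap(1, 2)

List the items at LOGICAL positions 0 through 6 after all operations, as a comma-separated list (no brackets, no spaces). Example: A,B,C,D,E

After op 1 (swap(6, 3)): offset=0, physical=[A,B,C,G,E,F,D], logical=[A,B,C,G,E,F,D]
After op 2 (rotate(-3)): offset=4, physical=[A,B,C,G,E,F,D], logical=[E,F,D,A,B,C,G]
After op 3 (rotate(+3)): offset=0, physical=[A,B,C,G,E,F,D], logical=[A,B,C,G,E,F,D]
After op 4 (rotate(-3)): offset=4, physical=[A,B,C,G,E,F,D], logical=[E,F,D,A,B,C,G]
After op 5 (replace(2, 'c')): offset=4, physical=[A,B,C,G,E,F,c], logical=[E,F,c,A,B,C,G]
After op 6 (swap(4, 6)): offset=4, physical=[A,G,C,B,E,F,c], logical=[E,F,c,A,G,C,B]
After op 7 (replace(6, 'm')): offset=4, physical=[A,G,C,m,E,F,c], logical=[E,F,c,A,G,C,m]
After op 8 (replace(6, 'k')): offset=4, physical=[A,G,C,k,E,F,c], logical=[E,F,c,A,G,C,k]
After op 9 (replace(6, 'm')): offset=4, physical=[A,G,C,m,E,F,c], logical=[E,F,c,A,G,C,m]
After op 10 (replace(3, 'e')): offset=4, physical=[e,G,C,m,E,F,c], logical=[E,F,c,e,G,C,m]
After op 11 (swap(1, 2)): offset=4, physical=[e,G,C,m,E,c,F], logical=[E,c,F,e,G,C,m]

Answer: E,c,F,e,G,C,m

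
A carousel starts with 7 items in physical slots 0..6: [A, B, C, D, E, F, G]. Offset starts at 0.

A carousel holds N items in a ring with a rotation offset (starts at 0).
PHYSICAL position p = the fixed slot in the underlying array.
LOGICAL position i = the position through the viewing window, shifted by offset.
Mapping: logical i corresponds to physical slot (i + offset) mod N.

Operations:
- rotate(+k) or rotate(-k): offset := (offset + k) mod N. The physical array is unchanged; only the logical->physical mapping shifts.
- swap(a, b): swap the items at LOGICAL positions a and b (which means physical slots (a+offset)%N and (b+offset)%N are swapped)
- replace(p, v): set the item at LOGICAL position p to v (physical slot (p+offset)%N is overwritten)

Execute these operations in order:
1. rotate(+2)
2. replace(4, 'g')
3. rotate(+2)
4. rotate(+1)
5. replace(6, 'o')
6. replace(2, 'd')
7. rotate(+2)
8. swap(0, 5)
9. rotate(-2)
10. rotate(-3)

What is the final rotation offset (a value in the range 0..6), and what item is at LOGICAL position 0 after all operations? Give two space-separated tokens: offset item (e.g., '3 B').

Answer: 2 C

Derivation:
After op 1 (rotate(+2)): offset=2, physical=[A,B,C,D,E,F,G], logical=[C,D,E,F,G,A,B]
After op 2 (replace(4, 'g')): offset=2, physical=[A,B,C,D,E,F,g], logical=[C,D,E,F,g,A,B]
After op 3 (rotate(+2)): offset=4, physical=[A,B,C,D,E,F,g], logical=[E,F,g,A,B,C,D]
After op 4 (rotate(+1)): offset=5, physical=[A,B,C,D,E,F,g], logical=[F,g,A,B,C,D,E]
After op 5 (replace(6, 'o')): offset=5, physical=[A,B,C,D,o,F,g], logical=[F,g,A,B,C,D,o]
After op 6 (replace(2, 'd')): offset=5, physical=[d,B,C,D,o,F,g], logical=[F,g,d,B,C,D,o]
After op 7 (rotate(+2)): offset=0, physical=[d,B,C,D,o,F,g], logical=[d,B,C,D,o,F,g]
After op 8 (swap(0, 5)): offset=0, physical=[F,B,C,D,o,d,g], logical=[F,B,C,D,o,d,g]
After op 9 (rotate(-2)): offset=5, physical=[F,B,C,D,o,d,g], logical=[d,g,F,B,C,D,o]
After op 10 (rotate(-3)): offset=2, physical=[F,B,C,D,o,d,g], logical=[C,D,o,d,g,F,B]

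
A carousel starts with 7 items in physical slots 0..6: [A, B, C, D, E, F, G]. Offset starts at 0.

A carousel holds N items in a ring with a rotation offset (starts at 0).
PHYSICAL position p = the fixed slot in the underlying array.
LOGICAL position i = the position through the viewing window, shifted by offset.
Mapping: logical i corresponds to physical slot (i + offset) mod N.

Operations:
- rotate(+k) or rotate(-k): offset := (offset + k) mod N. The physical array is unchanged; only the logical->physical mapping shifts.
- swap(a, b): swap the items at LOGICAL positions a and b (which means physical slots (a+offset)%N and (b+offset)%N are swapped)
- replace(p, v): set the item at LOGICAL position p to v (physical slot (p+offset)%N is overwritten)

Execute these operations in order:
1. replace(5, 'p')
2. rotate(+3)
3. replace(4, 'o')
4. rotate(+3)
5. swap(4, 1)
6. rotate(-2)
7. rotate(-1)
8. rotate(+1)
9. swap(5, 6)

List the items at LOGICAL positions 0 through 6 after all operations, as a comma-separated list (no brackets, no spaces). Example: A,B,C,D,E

Answer: E,p,G,D,B,o,C

Derivation:
After op 1 (replace(5, 'p')): offset=0, physical=[A,B,C,D,E,p,G], logical=[A,B,C,D,E,p,G]
After op 2 (rotate(+3)): offset=3, physical=[A,B,C,D,E,p,G], logical=[D,E,p,G,A,B,C]
After op 3 (replace(4, 'o')): offset=3, physical=[o,B,C,D,E,p,G], logical=[D,E,p,G,o,B,C]
After op 4 (rotate(+3)): offset=6, physical=[o,B,C,D,E,p,G], logical=[G,o,B,C,D,E,p]
After op 5 (swap(4, 1)): offset=6, physical=[D,B,C,o,E,p,G], logical=[G,D,B,C,o,E,p]
After op 6 (rotate(-2)): offset=4, physical=[D,B,C,o,E,p,G], logical=[E,p,G,D,B,C,o]
After op 7 (rotate(-1)): offset=3, physical=[D,B,C,o,E,p,G], logical=[o,E,p,G,D,B,C]
After op 8 (rotate(+1)): offset=4, physical=[D,B,C,o,E,p,G], logical=[E,p,G,D,B,C,o]
After op 9 (swap(5, 6)): offset=4, physical=[D,B,o,C,E,p,G], logical=[E,p,G,D,B,o,C]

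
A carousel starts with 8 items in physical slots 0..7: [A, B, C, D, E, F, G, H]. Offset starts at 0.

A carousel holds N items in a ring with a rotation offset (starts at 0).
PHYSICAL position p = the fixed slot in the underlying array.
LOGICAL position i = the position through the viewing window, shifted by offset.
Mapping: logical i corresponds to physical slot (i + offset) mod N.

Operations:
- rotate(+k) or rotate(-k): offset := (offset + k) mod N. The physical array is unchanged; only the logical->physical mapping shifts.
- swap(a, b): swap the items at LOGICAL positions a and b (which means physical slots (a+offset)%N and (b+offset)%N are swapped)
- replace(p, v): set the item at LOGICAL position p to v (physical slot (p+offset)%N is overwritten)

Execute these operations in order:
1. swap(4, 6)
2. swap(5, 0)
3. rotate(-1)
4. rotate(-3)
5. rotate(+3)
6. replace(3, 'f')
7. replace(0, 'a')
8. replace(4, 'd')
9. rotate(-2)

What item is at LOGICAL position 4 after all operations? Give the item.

After op 1 (swap(4, 6)): offset=0, physical=[A,B,C,D,G,F,E,H], logical=[A,B,C,D,G,F,E,H]
After op 2 (swap(5, 0)): offset=0, physical=[F,B,C,D,G,A,E,H], logical=[F,B,C,D,G,A,E,H]
After op 3 (rotate(-1)): offset=7, physical=[F,B,C,D,G,A,E,H], logical=[H,F,B,C,D,G,A,E]
After op 4 (rotate(-3)): offset=4, physical=[F,B,C,D,G,A,E,H], logical=[G,A,E,H,F,B,C,D]
After op 5 (rotate(+3)): offset=7, physical=[F,B,C,D,G,A,E,H], logical=[H,F,B,C,D,G,A,E]
After op 6 (replace(3, 'f')): offset=7, physical=[F,B,f,D,G,A,E,H], logical=[H,F,B,f,D,G,A,E]
After op 7 (replace(0, 'a')): offset=7, physical=[F,B,f,D,G,A,E,a], logical=[a,F,B,f,D,G,A,E]
After op 8 (replace(4, 'd')): offset=7, physical=[F,B,f,d,G,A,E,a], logical=[a,F,B,f,d,G,A,E]
After op 9 (rotate(-2)): offset=5, physical=[F,B,f,d,G,A,E,a], logical=[A,E,a,F,B,f,d,G]

Answer: B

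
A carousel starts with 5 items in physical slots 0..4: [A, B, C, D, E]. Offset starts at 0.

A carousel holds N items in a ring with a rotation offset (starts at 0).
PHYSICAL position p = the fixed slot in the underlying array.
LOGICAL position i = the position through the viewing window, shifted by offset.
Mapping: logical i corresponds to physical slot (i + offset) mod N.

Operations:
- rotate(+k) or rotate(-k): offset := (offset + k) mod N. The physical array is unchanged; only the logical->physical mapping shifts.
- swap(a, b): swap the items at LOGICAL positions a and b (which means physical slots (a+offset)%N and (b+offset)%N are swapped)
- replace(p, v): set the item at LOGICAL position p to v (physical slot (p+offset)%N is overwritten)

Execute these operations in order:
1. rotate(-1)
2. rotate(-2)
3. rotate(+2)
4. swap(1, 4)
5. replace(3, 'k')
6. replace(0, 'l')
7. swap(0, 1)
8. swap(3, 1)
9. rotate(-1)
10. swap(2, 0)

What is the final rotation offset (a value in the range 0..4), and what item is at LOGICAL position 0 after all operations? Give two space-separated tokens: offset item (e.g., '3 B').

Answer: 3 k

Derivation:
After op 1 (rotate(-1)): offset=4, physical=[A,B,C,D,E], logical=[E,A,B,C,D]
After op 2 (rotate(-2)): offset=2, physical=[A,B,C,D,E], logical=[C,D,E,A,B]
After op 3 (rotate(+2)): offset=4, physical=[A,B,C,D,E], logical=[E,A,B,C,D]
After op 4 (swap(1, 4)): offset=4, physical=[D,B,C,A,E], logical=[E,D,B,C,A]
After op 5 (replace(3, 'k')): offset=4, physical=[D,B,k,A,E], logical=[E,D,B,k,A]
After op 6 (replace(0, 'l')): offset=4, physical=[D,B,k,A,l], logical=[l,D,B,k,A]
After op 7 (swap(0, 1)): offset=4, physical=[l,B,k,A,D], logical=[D,l,B,k,A]
After op 8 (swap(3, 1)): offset=4, physical=[k,B,l,A,D], logical=[D,k,B,l,A]
After op 9 (rotate(-1)): offset=3, physical=[k,B,l,A,D], logical=[A,D,k,B,l]
After op 10 (swap(2, 0)): offset=3, physical=[A,B,l,k,D], logical=[k,D,A,B,l]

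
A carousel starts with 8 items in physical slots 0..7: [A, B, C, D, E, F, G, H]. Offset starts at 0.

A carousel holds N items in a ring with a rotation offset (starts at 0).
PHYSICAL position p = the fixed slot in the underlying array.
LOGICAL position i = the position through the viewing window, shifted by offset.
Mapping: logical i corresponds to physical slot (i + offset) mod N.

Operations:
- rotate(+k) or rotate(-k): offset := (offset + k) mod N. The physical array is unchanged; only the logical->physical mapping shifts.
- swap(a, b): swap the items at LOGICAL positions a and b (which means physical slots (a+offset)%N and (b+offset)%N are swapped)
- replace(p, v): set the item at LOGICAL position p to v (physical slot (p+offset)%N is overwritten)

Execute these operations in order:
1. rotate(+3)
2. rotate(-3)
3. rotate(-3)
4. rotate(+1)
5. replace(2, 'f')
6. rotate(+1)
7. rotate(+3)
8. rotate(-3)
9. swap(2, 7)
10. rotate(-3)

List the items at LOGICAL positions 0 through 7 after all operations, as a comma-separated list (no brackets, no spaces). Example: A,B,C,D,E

After op 1 (rotate(+3)): offset=3, physical=[A,B,C,D,E,F,G,H], logical=[D,E,F,G,H,A,B,C]
After op 2 (rotate(-3)): offset=0, physical=[A,B,C,D,E,F,G,H], logical=[A,B,C,D,E,F,G,H]
After op 3 (rotate(-3)): offset=5, physical=[A,B,C,D,E,F,G,H], logical=[F,G,H,A,B,C,D,E]
After op 4 (rotate(+1)): offset=6, physical=[A,B,C,D,E,F,G,H], logical=[G,H,A,B,C,D,E,F]
After op 5 (replace(2, 'f')): offset=6, physical=[f,B,C,D,E,F,G,H], logical=[G,H,f,B,C,D,E,F]
After op 6 (rotate(+1)): offset=7, physical=[f,B,C,D,E,F,G,H], logical=[H,f,B,C,D,E,F,G]
After op 7 (rotate(+3)): offset=2, physical=[f,B,C,D,E,F,G,H], logical=[C,D,E,F,G,H,f,B]
After op 8 (rotate(-3)): offset=7, physical=[f,B,C,D,E,F,G,H], logical=[H,f,B,C,D,E,F,G]
After op 9 (swap(2, 7)): offset=7, physical=[f,G,C,D,E,F,B,H], logical=[H,f,G,C,D,E,F,B]
After op 10 (rotate(-3)): offset=4, physical=[f,G,C,D,E,F,B,H], logical=[E,F,B,H,f,G,C,D]

Answer: E,F,B,H,f,G,C,D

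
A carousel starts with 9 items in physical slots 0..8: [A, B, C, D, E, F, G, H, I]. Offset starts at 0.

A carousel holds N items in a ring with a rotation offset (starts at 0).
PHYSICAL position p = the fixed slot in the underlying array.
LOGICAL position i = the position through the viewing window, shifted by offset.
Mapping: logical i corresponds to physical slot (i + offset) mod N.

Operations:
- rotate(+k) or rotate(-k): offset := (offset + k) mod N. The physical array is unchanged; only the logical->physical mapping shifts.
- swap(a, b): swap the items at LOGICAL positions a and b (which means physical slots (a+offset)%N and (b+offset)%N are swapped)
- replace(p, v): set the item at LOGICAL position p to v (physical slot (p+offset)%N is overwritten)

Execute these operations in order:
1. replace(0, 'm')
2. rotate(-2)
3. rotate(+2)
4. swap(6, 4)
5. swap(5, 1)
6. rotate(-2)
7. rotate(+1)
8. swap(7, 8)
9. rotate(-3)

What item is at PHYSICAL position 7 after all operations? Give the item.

Answer: E

Derivation:
After op 1 (replace(0, 'm')): offset=0, physical=[m,B,C,D,E,F,G,H,I], logical=[m,B,C,D,E,F,G,H,I]
After op 2 (rotate(-2)): offset=7, physical=[m,B,C,D,E,F,G,H,I], logical=[H,I,m,B,C,D,E,F,G]
After op 3 (rotate(+2)): offset=0, physical=[m,B,C,D,E,F,G,H,I], logical=[m,B,C,D,E,F,G,H,I]
After op 4 (swap(6, 4)): offset=0, physical=[m,B,C,D,G,F,E,H,I], logical=[m,B,C,D,G,F,E,H,I]
After op 5 (swap(5, 1)): offset=0, physical=[m,F,C,D,G,B,E,H,I], logical=[m,F,C,D,G,B,E,H,I]
After op 6 (rotate(-2)): offset=7, physical=[m,F,C,D,G,B,E,H,I], logical=[H,I,m,F,C,D,G,B,E]
After op 7 (rotate(+1)): offset=8, physical=[m,F,C,D,G,B,E,H,I], logical=[I,m,F,C,D,G,B,E,H]
After op 8 (swap(7, 8)): offset=8, physical=[m,F,C,D,G,B,H,E,I], logical=[I,m,F,C,D,G,B,H,E]
After op 9 (rotate(-3)): offset=5, physical=[m,F,C,D,G,B,H,E,I], logical=[B,H,E,I,m,F,C,D,G]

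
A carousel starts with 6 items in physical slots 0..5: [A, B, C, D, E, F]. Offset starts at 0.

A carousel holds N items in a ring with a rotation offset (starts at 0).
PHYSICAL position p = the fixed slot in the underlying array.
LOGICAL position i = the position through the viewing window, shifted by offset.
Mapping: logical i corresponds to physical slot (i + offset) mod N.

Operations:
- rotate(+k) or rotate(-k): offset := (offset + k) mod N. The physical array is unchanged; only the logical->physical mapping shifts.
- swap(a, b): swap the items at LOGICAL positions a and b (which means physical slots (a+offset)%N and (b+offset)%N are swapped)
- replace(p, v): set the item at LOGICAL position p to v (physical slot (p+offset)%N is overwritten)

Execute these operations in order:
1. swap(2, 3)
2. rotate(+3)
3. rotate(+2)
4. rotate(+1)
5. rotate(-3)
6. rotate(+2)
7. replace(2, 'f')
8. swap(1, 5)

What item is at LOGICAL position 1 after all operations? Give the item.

Answer: E

Derivation:
After op 1 (swap(2, 3)): offset=0, physical=[A,B,D,C,E,F], logical=[A,B,D,C,E,F]
After op 2 (rotate(+3)): offset=3, physical=[A,B,D,C,E,F], logical=[C,E,F,A,B,D]
After op 3 (rotate(+2)): offset=5, physical=[A,B,D,C,E,F], logical=[F,A,B,D,C,E]
After op 4 (rotate(+1)): offset=0, physical=[A,B,D,C,E,F], logical=[A,B,D,C,E,F]
After op 5 (rotate(-3)): offset=3, physical=[A,B,D,C,E,F], logical=[C,E,F,A,B,D]
After op 6 (rotate(+2)): offset=5, physical=[A,B,D,C,E,F], logical=[F,A,B,D,C,E]
After op 7 (replace(2, 'f')): offset=5, physical=[A,f,D,C,E,F], logical=[F,A,f,D,C,E]
After op 8 (swap(1, 5)): offset=5, physical=[E,f,D,C,A,F], logical=[F,E,f,D,C,A]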